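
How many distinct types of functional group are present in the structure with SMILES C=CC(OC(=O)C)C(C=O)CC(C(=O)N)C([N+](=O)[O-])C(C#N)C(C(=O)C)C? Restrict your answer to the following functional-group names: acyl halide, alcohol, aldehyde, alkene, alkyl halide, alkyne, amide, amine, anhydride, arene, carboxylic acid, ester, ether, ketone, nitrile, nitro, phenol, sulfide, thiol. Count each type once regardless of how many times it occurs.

7

C=C double bond → alkene.
pendant –OC(=O)CH3: an acyloxy group → ester.
pendant –CHO: carbonyl C bonded to C and H → aldehyde.
pendant –CONH2: carbonyl C bonded to C and N → amide.
–NO2 on an sp³ carbon → nitro (the N=O is not a carbonyl).
pendant –C≡N: nitrile.
pendant –COCH3: carbonyl C bonded to two carbons → ketone.
Distinct types present: aldehyde, alkene, amide, ester, ketone, nitrile, nitro.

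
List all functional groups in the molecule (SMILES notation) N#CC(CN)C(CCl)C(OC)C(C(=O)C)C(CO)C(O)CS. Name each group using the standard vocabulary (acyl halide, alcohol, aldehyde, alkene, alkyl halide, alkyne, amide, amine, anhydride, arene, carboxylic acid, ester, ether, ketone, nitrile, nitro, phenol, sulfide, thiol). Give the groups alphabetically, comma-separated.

Working along the chain:
  N≡C: N≡C–: carbon triple-bonded to nitrogen → nitrile.
  CH(CH2NH2): pendant –CH2NH2: N on sp³ C, no adjacent C=O → amine.
  CH(CH2Cl): pendant –CH2X: halogen on sp³ carbon → alkyl halide.
  CH(OCH3): pendant –OCH3: C–O–C with sp³ C, no adjacent C=O → ether.
  CH(COCH3): pendant –COCH3: carbonyl C bonded to two carbons → ketone.
  CH(CH2OH): pendant –CH2OH on an sp³ backbone C → alcohol.
  CH(OH): –OH on an sp³ carbon → alcohol (secondary).
  CH2SH: –SH on an sp³ carbon → thiol.

alcohol, alkyl halide, amine, ether, ketone, nitrile, thiol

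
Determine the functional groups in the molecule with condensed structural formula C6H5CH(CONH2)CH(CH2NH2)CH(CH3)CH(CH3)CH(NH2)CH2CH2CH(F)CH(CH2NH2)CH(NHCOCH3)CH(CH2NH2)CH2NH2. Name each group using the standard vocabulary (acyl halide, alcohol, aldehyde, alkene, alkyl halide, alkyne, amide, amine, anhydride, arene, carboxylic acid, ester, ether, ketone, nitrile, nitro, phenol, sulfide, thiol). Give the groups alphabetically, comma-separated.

alkyl halide, amide, amine, arene

Working along the chain:
  C6H5: C6H5– phenyl ring → arene.
  CH(CONH2): pendant –CONH2: carbonyl C bonded to C and N → amide.
  CH(CH2NH2): pendant –CH2NH2: N on sp³ C, no adjacent C=O → amine.
  CH(NH2): –NH2 on an sp³ carbon with no adjacent C=O → amine.
  CH(F): halogen on an sp³ carbon → alkyl halide.
  CH(CH2NH2): pendant –CH2NH2: N on sp³ C, no adjacent C=O → amine.
  CH(NHCOCH3): pendant –NHC(=O)CH3: N bonded to a carbonyl → amide (not amine).
  CH(CH2NH2): pendant –CH2NH2: N on sp³ C, no adjacent C=O → amine.
  CH2NH2: –NH2 on an sp³ carbon with no adjacent C=O → amine.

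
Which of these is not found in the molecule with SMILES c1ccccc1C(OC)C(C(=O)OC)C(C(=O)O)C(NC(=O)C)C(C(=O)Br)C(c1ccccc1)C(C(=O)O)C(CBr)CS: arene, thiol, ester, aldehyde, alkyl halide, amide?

aldehyde

ester: present (CH(COOCH3) — pendant –COOCH3: carbonyl C bonded to C and –OCH3 → ester).
amide: present (CH(NHCOCH3) — pendant –NHC(=O)CH3: N bonded to a carbonyl → amide (not amine)).
thiol: present (CH2SH — –SH on an sp³ carbon → thiol).
alkyl halide: present (CH(CH2Br) — pendant –CH2X: halogen on sp³ carbon → alkyl halide).
arene: present (C6H5 — C6H5– phenyl ring → arene).
aldehyde: absent. In CH(COOH), the carbonyl carbon bears –OH, not –H, so it is a carboxylic acid.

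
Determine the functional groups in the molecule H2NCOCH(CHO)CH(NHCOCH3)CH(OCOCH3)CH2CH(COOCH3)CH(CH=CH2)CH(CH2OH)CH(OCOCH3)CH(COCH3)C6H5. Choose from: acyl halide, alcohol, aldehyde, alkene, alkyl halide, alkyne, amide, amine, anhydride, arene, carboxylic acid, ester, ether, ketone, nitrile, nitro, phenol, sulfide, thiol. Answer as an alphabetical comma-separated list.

alcohol, aldehyde, alkene, amide, arene, ester, ketone

–C(=O)NH2: carbonyl C bonded to C and to N → amide (the N is not a separate amine).
pendant –CHO: carbonyl C bonded to C and H → aldehyde.
pendant –NHC(=O)CH3: N bonded to a carbonyl → amide (not amine).
pendant –OC(=O)CH3: an acyloxy group → ester.
pendant –COOCH3: carbonyl C bonded to C and –OCH3 → ester.
pendant –CH=CH2: C=C double bond → alkene.
pendant –CH2OH on an sp³ backbone C → alcohol.
pendant –OC(=O)CH3: an acyloxy group → ester.
pendant –COCH3: carbonyl C bonded to two carbons → ketone.
–C6H5 phenyl ring → arene.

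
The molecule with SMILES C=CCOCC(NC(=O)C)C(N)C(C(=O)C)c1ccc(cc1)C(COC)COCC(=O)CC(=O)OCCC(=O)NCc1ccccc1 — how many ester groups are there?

Reading the structure from left to right:
  CH2=CH: C=C double bond → alkene.
  CH2OCH2: C–O–C with sp³ carbons on both sides and no adjacent C=O → ether.
  CH(NHCOCH3): pendant –NHC(=O)CH3: N bonded to a carbonyl → amide (not amine).
  CH(NH2): –NH2 on an sp³ carbon with no adjacent C=O → amine.
  CH(COCH3): pendant –COCH3: carbonyl C bonded to two carbons → ketone.
  C6H4: para-disubstituted benzene ring → arene.
  CH(CH2OCH3): pendant –CH2OCH3: C–O–C linkage → ether.
  CH2OCH2: C–O–C with sp³ carbons on both sides and no adjacent C=O → ether.
  CO: –C(=O)– with carbon on both sides → ketone.
  CH2COOCH2: –C(=O)–O–C with C on the carbonyl side → ester.
  CH2CONHCH2: –C(=O)–N– linkage → amide (the N is not an amine).
  C6H5: –C6H5 phenyl ring → arene.
Ester appears at: CH2COOCH2 → 1.

1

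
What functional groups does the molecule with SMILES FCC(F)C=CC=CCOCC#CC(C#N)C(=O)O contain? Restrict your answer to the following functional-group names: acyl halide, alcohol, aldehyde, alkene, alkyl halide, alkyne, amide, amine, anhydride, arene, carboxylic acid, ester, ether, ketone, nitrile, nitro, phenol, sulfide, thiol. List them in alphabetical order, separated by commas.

halogen on an sp³ carbon → alkyl halide.
halogen on an sp³ carbon → alkyl halide.
C=C double bond → alkene.
C=C double bond → alkene.
C–O–C with sp³ carbons on both sides and no adjacent C=O → ether.
C≡C triple bond → alkyne.
pendant –C≡N: nitrile.
–COOH: carbonyl C bonded to –OH and C → carboxylic acid (the –OH is not a separate alcohol).

alkene, alkyl halide, alkyne, carboxylic acid, ether, nitrile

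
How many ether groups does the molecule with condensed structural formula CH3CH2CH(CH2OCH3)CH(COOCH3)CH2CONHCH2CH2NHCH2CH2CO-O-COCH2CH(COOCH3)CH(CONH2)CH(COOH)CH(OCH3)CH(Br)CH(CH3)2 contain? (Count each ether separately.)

2

pendant –CH2OCH3: C–O–C linkage → ether.
pendant –COOCH3: carbonyl C bonded to C and –OCH3 → ester.
–C(=O)–N– linkage → amide (the N is not an amine).
C–N–C with sp³ carbons and no adjacent C=O → amine (secondary).
two acyl groups sharing one oxygen, –C(=O)–O–C(=O)– → anhydride.
pendant –COOCH3: carbonyl C bonded to C and –OCH3 → ester.
pendant –CONH2: carbonyl C bonded to C and N → amide.
pendant –COOH: carbonyl C bonded to C and –OH → carboxylic acid.
pendant –OCH3: C–O–C with sp³ C, no adjacent C=O → ether.
halogen on an sp³ carbon → alkyl halide.
Ether appears at: CH(CH2OCH3), CH(OCH3) → 2.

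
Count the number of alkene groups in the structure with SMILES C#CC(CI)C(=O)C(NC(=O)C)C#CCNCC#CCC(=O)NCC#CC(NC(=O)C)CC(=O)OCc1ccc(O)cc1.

Reading the structure from left to right:
  HC≡C: C≡C triple bond → alkyne.
  CH(CH2I): pendant –CH2X: halogen on sp³ carbon → alkyl halide.
  CO: –C(=O)– with carbon on both sides → ketone.
  CH(NHCOCH3): pendant –NHC(=O)CH3: N bonded to a carbonyl → amide (not amine).
  C≡C: C≡C triple bond → alkyne.
  CH2NHCH2: C–N–C with sp³ carbons and no adjacent C=O → amine (secondary).
  C≡C: C≡C triple bond → alkyne.
  CH2CONHCH2: –C(=O)–N– linkage → amide (the N is not an amine).
  C≡C: C≡C triple bond → alkyne.
  CH(NHCOCH3): pendant –NHC(=O)CH3: N bonded to a carbonyl → amide (not amine).
  CH2COOCH2: –C(=O)–O–C with C on the carbonyl side → ester.
  C6H4OH: –OH attached directly to an aromatic ring → phenol (not alcohol); the ring itself is an arene.
No segment is a alkene: HC≡C is alkyne, not alkene; C≡C is alkyne, not alkene; C≡C is alkyne, not alkene. → 0.

0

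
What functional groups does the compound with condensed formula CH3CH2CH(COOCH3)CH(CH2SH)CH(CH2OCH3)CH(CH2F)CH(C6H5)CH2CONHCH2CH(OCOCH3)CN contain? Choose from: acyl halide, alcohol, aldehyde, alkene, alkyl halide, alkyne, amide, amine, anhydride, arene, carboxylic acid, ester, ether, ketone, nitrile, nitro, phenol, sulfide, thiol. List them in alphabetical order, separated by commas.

alkyl halide, amide, arene, ester, ether, nitrile, thiol

Working along the chain:
  CH(COOCH3): pendant –COOCH3: carbonyl C bonded to C and –OCH3 → ester.
  CH(CH2SH): pendant –CH2SH → thiol.
  CH(CH2OCH3): pendant –CH2OCH3: C–O–C linkage → ether.
  CH(CH2F): pendant –CH2X: halogen on sp³ carbon → alkyl halide.
  CH(C6H5): pendant –C6H5: benzene ring → arene.
  CH2CONHCH2: –C(=O)–N– linkage → amide (the N is not an amine).
  CH(OCOCH3): pendant –OC(=O)CH3: an acyloxy group → ester.
  CN: –C≡N: carbon triple-bonded to nitrogen → nitrile.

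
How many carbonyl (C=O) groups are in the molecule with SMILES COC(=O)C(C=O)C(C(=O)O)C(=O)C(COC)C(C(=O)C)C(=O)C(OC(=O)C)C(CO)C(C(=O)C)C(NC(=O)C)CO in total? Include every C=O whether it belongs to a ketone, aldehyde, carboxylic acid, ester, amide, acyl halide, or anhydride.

CH3OOC: ester, 1 C=O (running total 1).
CH(CHO): aldehyde, 1 C=O (running total 2).
CH(COOH): carboxylic acid, 1 C=O (running total 3).
CO: ketone, 1 C=O (running total 4).
CH(COCH3): ketone, 1 C=O (running total 5).
CO: ketone, 1 C=O (running total 6).
CH(OCOCH3): ester, 1 C=O (running total 7).
CH(COCH3): ketone, 1 C=O (running total 8).
CH(NHCOCH3): amide, 1 C=O (running total 9).

9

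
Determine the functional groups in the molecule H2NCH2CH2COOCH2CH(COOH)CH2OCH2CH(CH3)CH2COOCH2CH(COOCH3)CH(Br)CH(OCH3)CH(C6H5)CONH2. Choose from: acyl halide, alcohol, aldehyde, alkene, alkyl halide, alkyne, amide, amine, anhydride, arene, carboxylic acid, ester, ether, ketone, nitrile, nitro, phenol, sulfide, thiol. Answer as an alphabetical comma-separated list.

Taking each segment in turn:
  H2NCH2: –NH2 on an sp³ carbon with no adjacent C=O → amine.
  CH2COOCH2: –C(=O)–O–C with C on the carbonyl side → ester.
  CH(COOH): pendant –COOH: carbonyl C bonded to C and –OH → carboxylic acid.
  CH2OCH2: C–O–C with sp³ carbons on both sides and no adjacent C=O → ether.
  CH2COOCH2: –C(=O)–O–C with C on the carbonyl side → ester.
  CH(COOCH3): pendant –COOCH3: carbonyl C bonded to C and –OCH3 → ester.
  CH(Br): halogen on an sp³ carbon → alkyl halide.
  CH(OCH3): pendant –OCH3: C–O–C with sp³ C, no adjacent C=O → ether.
  CH(C6H5): pendant –C6H5: benzene ring → arene.
  CONH2: –C(=O)NH2: carbonyl C bonded to C and to N → amide (the N is not a separate amine).

alkyl halide, amide, amine, arene, carboxylic acid, ester, ether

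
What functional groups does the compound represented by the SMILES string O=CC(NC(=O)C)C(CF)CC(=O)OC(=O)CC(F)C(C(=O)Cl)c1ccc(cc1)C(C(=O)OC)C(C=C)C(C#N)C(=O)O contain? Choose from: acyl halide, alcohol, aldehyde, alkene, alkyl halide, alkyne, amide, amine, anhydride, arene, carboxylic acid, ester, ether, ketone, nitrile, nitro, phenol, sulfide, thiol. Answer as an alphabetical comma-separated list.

terminal –CHO: carbonyl C bonded to H and C → aldehyde.
pendant –NHC(=O)CH3: N bonded to a carbonyl → amide (not amine).
pendant –CH2X: halogen on sp³ carbon → alkyl halide.
two acyl groups sharing one oxygen, –C(=O)–O–C(=O)– → anhydride.
halogen on an sp³ carbon → alkyl halide.
pendant –C(=O)X: carbonyl C bonded to C and halogen → acyl halide.
para-disubstituted benzene ring → arene.
pendant –COOCH3: carbonyl C bonded to C and –OCH3 → ester.
pendant –CH=CH2: C=C double bond → alkene.
pendant –C≡N: nitrile.
–COOH: carbonyl C bonded to –OH and C → carboxylic acid (the –OH is not a separate alcohol).

acyl halide, aldehyde, alkene, alkyl halide, amide, anhydride, arene, carboxylic acid, ester, nitrile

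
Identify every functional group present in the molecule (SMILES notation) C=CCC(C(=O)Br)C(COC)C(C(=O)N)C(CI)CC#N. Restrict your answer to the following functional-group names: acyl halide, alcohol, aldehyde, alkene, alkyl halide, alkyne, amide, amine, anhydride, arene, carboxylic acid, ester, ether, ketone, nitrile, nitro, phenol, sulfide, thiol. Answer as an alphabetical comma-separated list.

acyl halide, alkene, alkyl halide, amide, ether, nitrile

Reading the structure from left to right:
  CH2=CH: C=C double bond → alkene.
  CH(COBr): pendant –C(=O)X: carbonyl C bonded to C and halogen → acyl halide.
  CH(CH2OCH3): pendant –CH2OCH3: C–O–C linkage → ether.
  CH(CONH2): pendant –CONH2: carbonyl C bonded to C and N → amide.
  CH(CH2I): pendant –CH2X: halogen on sp³ carbon → alkyl halide.
  CN: –C≡N: carbon triple-bonded to nitrogen → nitrile.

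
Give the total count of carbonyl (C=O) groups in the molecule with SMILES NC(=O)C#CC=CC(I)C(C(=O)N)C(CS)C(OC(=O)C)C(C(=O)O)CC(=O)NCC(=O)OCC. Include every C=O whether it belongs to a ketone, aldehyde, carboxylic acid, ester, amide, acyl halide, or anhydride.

H2NCO: amide, 1 C=O (running total 1).
CH(CONH2): amide, 1 C=O (running total 2).
CH(OCOCH3): ester, 1 C=O (running total 3).
CH(COOH): carboxylic acid, 1 C=O (running total 4).
CH2CONHCH2: amide, 1 C=O (running total 5).
COOCH2CH3: ester, 1 C=O (running total 6).

6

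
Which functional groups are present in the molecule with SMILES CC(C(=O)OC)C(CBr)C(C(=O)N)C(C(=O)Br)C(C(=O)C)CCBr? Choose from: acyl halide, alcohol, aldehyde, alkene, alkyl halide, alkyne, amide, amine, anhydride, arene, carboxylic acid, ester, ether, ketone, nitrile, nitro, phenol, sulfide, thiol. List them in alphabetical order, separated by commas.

acyl halide, alkyl halide, amide, ester, ketone

Taking each segment in turn:
  CH(COOCH3): pendant –COOCH3: carbonyl C bonded to C and –OCH3 → ester.
  CH(CH2Br): pendant –CH2X: halogen on sp³ carbon → alkyl halide.
  CH(CONH2): pendant –CONH2: carbonyl C bonded to C and N → amide.
  CH(COBr): pendant –C(=O)X: carbonyl C bonded to C and halogen → acyl halide.
  CH(COCH3): pendant –COCH3: carbonyl C bonded to two carbons → ketone.
  CH2Br: halogen on an sp³ carbon → alkyl halide.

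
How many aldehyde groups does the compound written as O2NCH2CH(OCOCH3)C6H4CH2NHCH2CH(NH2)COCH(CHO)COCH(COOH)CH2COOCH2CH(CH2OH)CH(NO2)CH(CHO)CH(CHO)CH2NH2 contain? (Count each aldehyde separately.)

Working along the chain:
  O2NCH2: –NO2 on carbon → nitro group.
  CH(OCOCH3): pendant –OC(=O)CH3: an acyloxy group → ester.
  C6H4: para-disubstituted benzene ring → arene.
  CH2NHCH2: C–N–C with sp³ carbons and no adjacent C=O → amine (secondary).
  CH(NH2): –NH2 on an sp³ carbon with no adjacent C=O → amine.
  CO: –C(=O)– with carbon on both sides → ketone.
  CH(CHO): pendant –CHO: carbonyl C bonded to C and H → aldehyde.
  CO: –C(=O)– with carbon on both sides → ketone.
  CH(COOH): pendant –COOH: carbonyl C bonded to C and –OH → carboxylic acid.
  CH2COOCH2: –C(=O)–O–C with C on the carbonyl side → ester.
  CH(CH2OH): pendant –CH2OH on an sp³ backbone C → alcohol.
  CH(NO2): –NO2 on an sp³ carbon → nitro (the N=O is not a carbonyl).
  CH(CHO): pendant –CHO: carbonyl C bonded to C and H → aldehyde.
  CH(CHO): pendant –CHO: carbonyl C bonded to C and H → aldehyde.
  CH2NH2: –NH2 on an sp³ carbon with no adjacent C=O → amine.
Aldehyde appears at: CH(CHO), CH(CHO), CH(CHO) → 3.

3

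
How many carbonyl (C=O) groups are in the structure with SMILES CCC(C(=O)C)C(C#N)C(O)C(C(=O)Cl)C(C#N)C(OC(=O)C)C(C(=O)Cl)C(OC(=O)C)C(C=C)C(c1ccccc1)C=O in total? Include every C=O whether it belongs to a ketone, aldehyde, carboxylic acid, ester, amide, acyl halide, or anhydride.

6

CH(COCH3): ketone, 1 C=O (running total 1).
CH(COCl): acyl halide, 1 C=O (running total 2).
CH(OCOCH3): ester, 1 C=O (running total 3).
CH(COCl): acyl halide, 1 C=O (running total 4).
CH(OCOCH3): ester, 1 C=O (running total 5).
CHO: aldehyde, 1 C=O (running total 6).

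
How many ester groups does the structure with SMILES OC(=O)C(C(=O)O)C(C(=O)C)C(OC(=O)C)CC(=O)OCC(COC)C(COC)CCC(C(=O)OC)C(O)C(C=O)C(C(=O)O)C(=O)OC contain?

Reading the structure from left to right:
  HOOC: –COOH: carbonyl C bonded to –OH and C → carboxylic acid (the –OH is not a separate alcohol).
  CH(COOH): pendant –COOH: carbonyl C bonded to C and –OH → carboxylic acid.
  CH(COCH3): pendant –COCH3: carbonyl C bonded to two carbons → ketone.
  CH(OCOCH3): pendant –OC(=O)CH3: an acyloxy group → ester.
  CH2COOCH2: –C(=O)–O–C with C on the carbonyl side → ester.
  CH(CH2OCH3): pendant –CH2OCH3: C–O–C linkage → ether.
  CH(CH2OCH3): pendant –CH2OCH3: C–O–C linkage → ether.
  CH(COOCH3): pendant –COOCH3: carbonyl C bonded to C and –OCH3 → ester.
  CH(OH): –OH on an sp³ carbon → alcohol (secondary).
  CH(CHO): pendant –CHO: carbonyl C bonded to C and H → aldehyde.
  CH(COOH): pendant –COOH: carbonyl C bonded to C and –OH → carboxylic acid.
  COOCH3: –C(=O)OCH3: carbonyl C bonded to C and to –OCH3 → ester (not ketone + ether).
Ester appears at: CH(OCOCH3), CH2COOCH2, CH(COOCH3), COOCH3 → 4.

4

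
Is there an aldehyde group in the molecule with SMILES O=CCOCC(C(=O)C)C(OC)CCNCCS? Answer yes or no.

Reading the structure from left to right:
  OHC: terminal –CHO: carbonyl C bonded to H and C → aldehyde.
  CH2OCH2: C–O–C with sp³ carbons on both sides and no adjacent C=O → ether.
  CH(COCH3): pendant –COCH3: carbonyl C bonded to two carbons → ketone.
  CH(OCH3): pendant –OCH3: C–O–C with sp³ C, no adjacent C=O → ether.
  CH2NHCH2: C–N–C with sp³ carbons and no adjacent C=O → amine (secondary).
  CH2SH: –SH on an sp³ carbon → thiol.
The OHC segment supplies the aldehyde: terminal –CHO: carbonyl C bonded to H and C → aldehyde.

yes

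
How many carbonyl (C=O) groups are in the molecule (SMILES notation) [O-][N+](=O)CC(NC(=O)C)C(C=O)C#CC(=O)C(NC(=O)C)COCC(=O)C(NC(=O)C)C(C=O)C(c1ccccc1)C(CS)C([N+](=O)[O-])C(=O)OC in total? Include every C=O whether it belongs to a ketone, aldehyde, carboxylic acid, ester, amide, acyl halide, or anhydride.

CH(NHCOCH3): amide, 1 C=O (running total 1).
CH(CHO): aldehyde, 1 C=O (running total 2).
CO: ketone, 1 C=O (running total 3).
CH(NHCOCH3): amide, 1 C=O (running total 4).
CO: ketone, 1 C=O (running total 5).
CH(NHCOCH3): amide, 1 C=O (running total 6).
CH(CHO): aldehyde, 1 C=O (running total 7).
COOCH3: ester, 1 C=O (running total 8).

8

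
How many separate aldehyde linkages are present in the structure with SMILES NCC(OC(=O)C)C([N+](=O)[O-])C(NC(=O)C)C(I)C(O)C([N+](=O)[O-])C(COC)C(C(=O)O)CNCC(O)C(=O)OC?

0

–NH2 on an sp³ carbon with no adjacent C=O → amine.
pendant –OC(=O)CH3: an acyloxy group → ester.
–NO2 on an sp³ carbon → nitro (the N=O is not a carbonyl).
pendant –NHC(=O)CH3: N bonded to a carbonyl → amide (not amine).
halogen on an sp³ carbon → alkyl halide.
–OH on an sp³ carbon → alcohol (secondary).
–NO2 on an sp³ carbon → nitro (the N=O is not a carbonyl).
pendant –CH2OCH3: C–O–C linkage → ether.
pendant –COOH: carbonyl C bonded to C and –OH → carboxylic acid.
C–N–C with sp³ carbons and no adjacent C=O → amine (secondary).
–OH on an sp³ carbon → alcohol (secondary).
–C(=O)OCH3: carbonyl C bonded to C and to –OCH3 → ester (not ketone + ether).
No segment is a aldehyde: CH(OCOCH3) is ester, not aldehyde; CH(COOH) is carboxylic acid, not aldehyde; COOCH3 is ester, not aldehyde. → 0.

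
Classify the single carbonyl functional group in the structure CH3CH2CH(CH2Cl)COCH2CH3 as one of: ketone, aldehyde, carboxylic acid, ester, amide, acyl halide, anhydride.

The carbonyl is in the CO segment: –C(=O)– with carbon on both sides → ketone.

ketone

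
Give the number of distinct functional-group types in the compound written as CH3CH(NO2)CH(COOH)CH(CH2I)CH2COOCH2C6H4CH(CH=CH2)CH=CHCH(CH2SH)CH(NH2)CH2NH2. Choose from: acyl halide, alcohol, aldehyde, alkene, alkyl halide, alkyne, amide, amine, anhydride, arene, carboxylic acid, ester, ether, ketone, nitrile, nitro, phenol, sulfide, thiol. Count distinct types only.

8

Reading the structure from left to right:
  CH(NO2): –NO2 on an sp³ carbon → nitro (the N=O is not a carbonyl).
  CH(COOH): pendant –COOH: carbonyl C bonded to C and –OH → carboxylic acid.
  CH(CH2I): pendant –CH2X: halogen on sp³ carbon → alkyl halide.
  CH2COOCH2: –C(=O)–O–C with C on the carbonyl side → ester.
  C6H4: para-disubstituted benzene ring → arene.
  CH(CH=CH2): pendant –CH=CH2: C=C double bond → alkene.
  CH=CH: C=C double bond → alkene.
  CH(CH2SH): pendant –CH2SH → thiol.
  CH(NH2): –NH2 on an sp³ carbon with no adjacent C=O → amine.
  CH2NH2: –NH2 on an sp³ carbon with no adjacent C=O → amine.
Distinct types present: alkene, alkyl halide, amine, arene, carboxylic acid, ester, nitro, thiol.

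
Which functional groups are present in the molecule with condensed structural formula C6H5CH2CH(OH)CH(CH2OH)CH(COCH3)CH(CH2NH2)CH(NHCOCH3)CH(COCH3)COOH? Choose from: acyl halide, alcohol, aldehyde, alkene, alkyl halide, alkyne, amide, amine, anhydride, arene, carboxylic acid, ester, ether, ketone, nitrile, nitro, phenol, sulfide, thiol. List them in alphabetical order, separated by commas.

C6H5– phenyl ring → arene.
–OH on an sp³ carbon → alcohol (secondary).
pendant –CH2OH on an sp³ backbone C → alcohol.
pendant –COCH3: carbonyl C bonded to two carbons → ketone.
pendant –CH2NH2: N on sp³ C, no adjacent C=O → amine.
pendant –NHC(=O)CH3: N bonded to a carbonyl → amide (not amine).
pendant –COCH3: carbonyl C bonded to two carbons → ketone.
–COOH: carbonyl C bonded to –OH and C → carboxylic acid (the –OH is not a separate alcohol).

alcohol, amide, amine, arene, carboxylic acid, ketone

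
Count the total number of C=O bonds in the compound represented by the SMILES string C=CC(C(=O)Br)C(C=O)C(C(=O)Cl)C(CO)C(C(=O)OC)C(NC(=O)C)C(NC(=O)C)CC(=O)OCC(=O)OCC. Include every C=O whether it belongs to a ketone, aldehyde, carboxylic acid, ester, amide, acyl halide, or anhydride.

8

CH(COBr): acyl halide, 1 C=O (running total 1).
CH(CHO): aldehyde, 1 C=O (running total 2).
CH(COCl): acyl halide, 1 C=O (running total 3).
CH(COOCH3): ester, 1 C=O (running total 4).
CH(NHCOCH3): amide, 1 C=O (running total 5).
CH(NHCOCH3): amide, 1 C=O (running total 6).
CH2COOCH2: ester, 1 C=O (running total 7).
COOCH2CH3: ester, 1 C=O (running total 8).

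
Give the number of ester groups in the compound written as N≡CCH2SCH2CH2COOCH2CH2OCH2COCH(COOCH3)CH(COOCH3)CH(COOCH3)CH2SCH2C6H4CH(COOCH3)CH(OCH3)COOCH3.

Reading the structure from left to right:
  N≡C: N≡C–: carbon triple-bonded to nitrogen → nitrile.
  CH2SCH2: C–S–C linkage → sulfide (thioether).
  CH2COOCH2: –C(=O)–O–C with C on the carbonyl side → ester.
  CH2OCH2: C–O–C with sp³ carbons on both sides and no adjacent C=O → ether.
  CO: –C(=O)– with carbon on both sides → ketone.
  CH(COOCH3): pendant –COOCH3: carbonyl C bonded to C and –OCH3 → ester.
  CH(COOCH3): pendant –COOCH3: carbonyl C bonded to C and –OCH3 → ester.
  CH(COOCH3): pendant –COOCH3: carbonyl C bonded to C and –OCH3 → ester.
  CH2SCH2: C–S–C linkage → sulfide (thioether).
  C6H4: para-disubstituted benzene ring → arene.
  CH(COOCH3): pendant –COOCH3: carbonyl C bonded to C and –OCH3 → ester.
  CH(OCH3): pendant –OCH3: C–O–C with sp³ C, no adjacent C=O → ether.
  COOCH3: –C(=O)OCH3: carbonyl C bonded to C and to –OCH3 → ester (not ketone + ether).
Ester appears at: CH2COOCH2, CH(COOCH3), CH(COOCH3), CH(COOCH3), CH(COOCH3), COOCH3 → 6.

6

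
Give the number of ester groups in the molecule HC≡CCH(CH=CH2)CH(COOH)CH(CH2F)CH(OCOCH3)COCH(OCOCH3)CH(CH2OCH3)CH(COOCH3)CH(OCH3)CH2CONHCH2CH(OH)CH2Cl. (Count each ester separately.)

3

Working along the chain:
  HC≡C: C≡C triple bond → alkyne.
  CH(CH=CH2): pendant –CH=CH2: C=C double bond → alkene.
  CH(COOH): pendant –COOH: carbonyl C bonded to C and –OH → carboxylic acid.
  CH(CH2F): pendant –CH2X: halogen on sp³ carbon → alkyl halide.
  CH(OCOCH3): pendant –OC(=O)CH3: an acyloxy group → ester.
  CO: –C(=O)– with carbon on both sides → ketone.
  CH(OCOCH3): pendant –OC(=O)CH3: an acyloxy group → ester.
  CH(CH2OCH3): pendant –CH2OCH3: C–O–C linkage → ether.
  CH(COOCH3): pendant –COOCH3: carbonyl C bonded to C and –OCH3 → ester.
  CH(OCH3): pendant –OCH3: C–O–C with sp³ C, no adjacent C=O → ether.
  CH2CONHCH2: –C(=O)–N– linkage → amide (the N is not an amine).
  CH(OH): –OH on an sp³ carbon → alcohol (secondary).
  CH2Cl: halogen on an sp³ carbon → alkyl halide.
Ester appears at: CH(OCOCH3), CH(OCOCH3), CH(COOCH3) → 3.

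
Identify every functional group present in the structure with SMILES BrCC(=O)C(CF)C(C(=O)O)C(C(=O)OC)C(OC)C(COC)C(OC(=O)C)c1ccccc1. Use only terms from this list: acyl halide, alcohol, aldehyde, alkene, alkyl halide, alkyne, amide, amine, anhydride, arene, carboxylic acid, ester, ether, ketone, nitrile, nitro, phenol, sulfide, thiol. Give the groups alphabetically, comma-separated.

alkyl halide, arene, carboxylic acid, ester, ether, ketone

halogen on an sp³ carbon → alkyl halide.
–C(=O)– with carbon on both sides → ketone.
pendant –CH2X: halogen on sp³ carbon → alkyl halide.
pendant –COOH: carbonyl C bonded to C and –OH → carboxylic acid.
pendant –COOCH3: carbonyl C bonded to C and –OCH3 → ester.
pendant –OCH3: C–O–C with sp³ C, no adjacent C=O → ether.
pendant –CH2OCH3: C–O–C linkage → ether.
pendant –OC(=O)CH3: an acyloxy group → ester.
–C6H5 phenyl ring → arene.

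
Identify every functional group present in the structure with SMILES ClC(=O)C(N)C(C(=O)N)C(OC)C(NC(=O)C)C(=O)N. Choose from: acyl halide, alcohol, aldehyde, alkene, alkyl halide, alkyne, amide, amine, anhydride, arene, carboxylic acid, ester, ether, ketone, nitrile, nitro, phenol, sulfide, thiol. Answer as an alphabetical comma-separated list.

Working along the chain:
  ClCO: –C(=O)Cl: carbonyl C bonded to C and to a halogen → acyl halide (not alkyl halide).
  CH(NH2): –NH2 on an sp³ carbon with no adjacent C=O → amine.
  CH(CONH2): pendant –CONH2: carbonyl C bonded to C and N → amide.
  CH(OCH3): pendant –OCH3: C–O–C with sp³ C, no adjacent C=O → ether.
  CH(NHCOCH3): pendant –NHC(=O)CH3: N bonded to a carbonyl → amide (not amine).
  CONH2: –C(=O)NH2: carbonyl C bonded to C and to N → amide (the N is not a separate amine).

acyl halide, amide, amine, ether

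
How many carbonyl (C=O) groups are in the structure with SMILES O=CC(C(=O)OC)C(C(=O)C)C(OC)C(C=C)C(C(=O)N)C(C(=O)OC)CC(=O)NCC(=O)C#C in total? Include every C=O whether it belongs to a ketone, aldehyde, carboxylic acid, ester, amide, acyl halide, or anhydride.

OHC: aldehyde, 1 C=O (running total 1).
CH(COOCH3): ester, 1 C=O (running total 2).
CH(COCH3): ketone, 1 C=O (running total 3).
CH(CONH2): amide, 1 C=O (running total 4).
CH(COOCH3): ester, 1 C=O (running total 5).
CH2CONHCH2: amide, 1 C=O (running total 6).
CO: ketone, 1 C=O (running total 7).

7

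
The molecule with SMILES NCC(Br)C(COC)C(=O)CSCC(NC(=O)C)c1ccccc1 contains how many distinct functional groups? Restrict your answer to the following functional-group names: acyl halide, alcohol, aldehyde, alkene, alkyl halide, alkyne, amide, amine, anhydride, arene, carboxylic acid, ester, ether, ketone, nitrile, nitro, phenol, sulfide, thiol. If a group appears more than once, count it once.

Taking each segment in turn:
  H2NCH2: –NH2 on an sp³ carbon with no adjacent C=O → amine.
  CH(Br): halogen on an sp³ carbon → alkyl halide.
  CH(CH2OCH3): pendant –CH2OCH3: C–O–C linkage → ether.
  CO: –C(=O)– with carbon on both sides → ketone.
  CH2SCH2: C–S–C linkage → sulfide (thioether).
  CH(NHCOCH3): pendant –NHC(=O)CH3: N bonded to a carbonyl → amide (not amine).
  C6H5: –C6H5 phenyl ring → arene.
Distinct types present: alkyl halide, amide, amine, arene, ether, ketone, sulfide.

7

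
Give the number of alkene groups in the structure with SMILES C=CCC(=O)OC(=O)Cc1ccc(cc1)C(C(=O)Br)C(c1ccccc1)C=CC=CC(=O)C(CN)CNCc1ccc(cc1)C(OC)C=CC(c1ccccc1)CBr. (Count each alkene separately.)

Reading the structure from left to right:
  CH2=CH: C=C double bond → alkene.
  CH2CO-O-COCH2: two acyl groups sharing one oxygen, –C(=O)–O–C(=O)– → anhydride.
  C6H4: para-disubstituted benzene ring → arene.
  CH(COBr): pendant –C(=O)X: carbonyl C bonded to C and halogen → acyl halide.
  CH(C6H5): pendant –C6H5: benzene ring → arene.
  CH=CH: C=C double bond → alkene.
  CH=CH: C=C double bond → alkene.
  CO: –C(=O)– with carbon on both sides → ketone.
  CH(CH2NH2): pendant –CH2NH2: N on sp³ C, no adjacent C=O → amine.
  CH2NHCH2: C–N–C with sp³ carbons and no adjacent C=O → amine (secondary).
  C6H4: para-disubstituted benzene ring → arene.
  CH(OCH3): pendant –OCH3: C–O–C with sp³ C, no adjacent C=O → ether.
  CH=CH: C=C double bond → alkene.
  CH(C6H5): pendant –C6H5: benzene ring → arene.
  CH2Br: halogen on an sp³ carbon → alkyl halide.
Alkene appears at: CH2=CH, CH=CH, CH=CH, CH=CH → 4.

4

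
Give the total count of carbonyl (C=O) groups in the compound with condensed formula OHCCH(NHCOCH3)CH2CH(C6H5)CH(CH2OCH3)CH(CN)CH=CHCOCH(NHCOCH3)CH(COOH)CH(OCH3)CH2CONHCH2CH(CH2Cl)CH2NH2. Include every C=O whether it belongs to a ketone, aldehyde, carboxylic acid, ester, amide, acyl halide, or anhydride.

6

OHC: aldehyde, 1 C=O (running total 1).
CH(NHCOCH3): amide, 1 C=O (running total 2).
CO: ketone, 1 C=O (running total 3).
CH(NHCOCH3): amide, 1 C=O (running total 4).
CH(COOH): carboxylic acid, 1 C=O (running total 5).
CH2CONHCH2: amide, 1 C=O (running total 6).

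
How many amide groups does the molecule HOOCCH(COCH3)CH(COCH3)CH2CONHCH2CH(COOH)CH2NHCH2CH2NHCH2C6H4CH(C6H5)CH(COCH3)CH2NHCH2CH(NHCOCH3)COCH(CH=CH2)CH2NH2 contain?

Working along the chain:
  HOOC: –COOH: carbonyl C bonded to –OH and C → carboxylic acid (the –OH is not a separate alcohol).
  CH(COCH3): pendant –COCH3: carbonyl C bonded to two carbons → ketone.
  CH(COCH3): pendant –COCH3: carbonyl C bonded to two carbons → ketone.
  CH2CONHCH2: –C(=O)–N– linkage → amide (the N is not an amine).
  CH(COOH): pendant –COOH: carbonyl C bonded to C and –OH → carboxylic acid.
  CH2NHCH2: C–N–C with sp³ carbons and no adjacent C=O → amine (secondary).
  CH2NHCH2: C–N–C with sp³ carbons and no adjacent C=O → amine (secondary).
  C6H4: para-disubstituted benzene ring → arene.
  CH(C6H5): pendant –C6H5: benzene ring → arene.
  CH(COCH3): pendant –COCH3: carbonyl C bonded to two carbons → ketone.
  CH2NHCH2: C–N–C with sp³ carbons and no adjacent C=O → amine (secondary).
  CH(NHCOCH3): pendant –NHC(=O)CH3: N bonded to a carbonyl → amide (not amine).
  CO: –C(=O)– with carbon on both sides → ketone.
  CH(CH=CH2): pendant –CH=CH2: C=C double bond → alkene.
  CH2NH2: –NH2 on an sp³ carbon with no adjacent C=O → amine.
Amide appears at: CH2CONHCH2, CH(NHCOCH3) → 2.

2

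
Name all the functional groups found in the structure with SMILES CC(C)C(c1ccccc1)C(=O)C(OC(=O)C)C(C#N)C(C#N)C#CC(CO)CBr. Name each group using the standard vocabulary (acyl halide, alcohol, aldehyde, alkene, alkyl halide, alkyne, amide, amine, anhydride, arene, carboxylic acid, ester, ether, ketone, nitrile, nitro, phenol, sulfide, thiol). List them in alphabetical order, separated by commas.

pendant –C6H5: benzene ring → arene.
–C(=O)– with carbon on both sides → ketone.
pendant –OC(=O)CH3: an acyloxy group → ester.
pendant –C≡N: nitrile.
pendant –C≡N: nitrile.
C≡C triple bond → alkyne.
pendant –CH2OH on an sp³ backbone C → alcohol.
halogen on an sp³ carbon → alkyl halide.

alcohol, alkyl halide, alkyne, arene, ester, ketone, nitrile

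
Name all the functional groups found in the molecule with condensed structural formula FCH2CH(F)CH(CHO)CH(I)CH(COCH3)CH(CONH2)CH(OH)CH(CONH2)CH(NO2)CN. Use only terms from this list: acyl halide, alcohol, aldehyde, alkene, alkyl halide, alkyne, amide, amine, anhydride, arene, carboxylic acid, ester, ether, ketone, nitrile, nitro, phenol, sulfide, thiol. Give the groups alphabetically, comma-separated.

halogen on an sp³ carbon → alkyl halide.
halogen on an sp³ carbon → alkyl halide.
pendant –CHO: carbonyl C bonded to C and H → aldehyde.
halogen on an sp³ carbon → alkyl halide.
pendant –COCH3: carbonyl C bonded to two carbons → ketone.
pendant –CONH2: carbonyl C bonded to C and N → amide.
–OH on an sp³ carbon → alcohol (secondary).
pendant –CONH2: carbonyl C bonded to C and N → amide.
–NO2 on an sp³ carbon → nitro (the N=O is not a carbonyl).
–C≡N: carbon triple-bonded to nitrogen → nitrile.

alcohol, aldehyde, alkyl halide, amide, ketone, nitrile, nitro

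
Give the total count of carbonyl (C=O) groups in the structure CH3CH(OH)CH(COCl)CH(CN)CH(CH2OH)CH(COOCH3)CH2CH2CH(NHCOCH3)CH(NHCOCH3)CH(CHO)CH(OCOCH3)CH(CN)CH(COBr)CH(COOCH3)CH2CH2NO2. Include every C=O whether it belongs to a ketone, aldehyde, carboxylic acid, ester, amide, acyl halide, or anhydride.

8

CH(COCl): acyl halide, 1 C=O (running total 1).
CH(COOCH3): ester, 1 C=O (running total 2).
CH(NHCOCH3): amide, 1 C=O (running total 3).
CH(NHCOCH3): amide, 1 C=O (running total 4).
CH(CHO): aldehyde, 1 C=O (running total 5).
CH(OCOCH3): ester, 1 C=O (running total 6).
CH(COBr): acyl halide, 1 C=O (running total 7).
CH(COOCH3): ester, 1 C=O (running total 8).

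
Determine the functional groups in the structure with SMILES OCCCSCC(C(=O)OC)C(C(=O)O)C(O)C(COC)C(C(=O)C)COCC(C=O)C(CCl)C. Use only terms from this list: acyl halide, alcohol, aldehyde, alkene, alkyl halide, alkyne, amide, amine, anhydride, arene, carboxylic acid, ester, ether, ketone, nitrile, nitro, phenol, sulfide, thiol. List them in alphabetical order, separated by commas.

alcohol, aldehyde, alkyl halide, carboxylic acid, ester, ether, ketone, sulfide

Reading the structure from left to right:
  HOCH2: HO– on an sp³ carbon → alcohol.
  CH2SCH2: C–S–C linkage → sulfide (thioether).
  CH(COOCH3): pendant –COOCH3: carbonyl C bonded to C and –OCH3 → ester.
  CH(COOH): pendant –COOH: carbonyl C bonded to C and –OH → carboxylic acid.
  CH(OH): –OH on an sp³ carbon → alcohol (secondary).
  CH(CH2OCH3): pendant –CH2OCH3: C–O–C linkage → ether.
  CH(COCH3): pendant –COCH3: carbonyl C bonded to two carbons → ketone.
  CH2OCH2: C–O–C with sp³ carbons on both sides and no adjacent C=O → ether.
  CH(CHO): pendant –CHO: carbonyl C bonded to C and H → aldehyde.
  CH(CH2Cl): pendant –CH2X: halogen on sp³ carbon → alkyl halide.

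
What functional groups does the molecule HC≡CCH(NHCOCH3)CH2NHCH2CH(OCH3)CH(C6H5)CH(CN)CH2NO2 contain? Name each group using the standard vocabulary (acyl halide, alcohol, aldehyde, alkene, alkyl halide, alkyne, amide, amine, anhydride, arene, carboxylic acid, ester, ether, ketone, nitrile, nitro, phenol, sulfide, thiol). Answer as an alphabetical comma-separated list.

Reading the structure from left to right:
  HC≡C: C≡C triple bond → alkyne.
  CH(NHCOCH3): pendant –NHC(=O)CH3: N bonded to a carbonyl → amide (not amine).
  CH2NHCH2: C–N–C with sp³ carbons and no adjacent C=O → amine (secondary).
  CH(OCH3): pendant –OCH3: C–O–C with sp³ C, no adjacent C=O → ether.
  CH(C6H5): pendant –C6H5: benzene ring → arene.
  CH(CN): pendant –C≡N: nitrile.
  CH2NO2: –NO2 on carbon → nitro group.

alkyne, amide, amine, arene, ether, nitrile, nitro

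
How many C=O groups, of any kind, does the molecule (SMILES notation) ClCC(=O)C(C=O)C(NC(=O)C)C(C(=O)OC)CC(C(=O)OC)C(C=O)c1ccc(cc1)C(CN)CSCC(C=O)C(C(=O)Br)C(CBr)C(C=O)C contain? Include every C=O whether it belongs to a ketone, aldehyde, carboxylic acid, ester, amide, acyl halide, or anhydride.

9

CO: ketone, 1 C=O (running total 1).
CH(CHO): aldehyde, 1 C=O (running total 2).
CH(NHCOCH3): amide, 1 C=O (running total 3).
CH(COOCH3): ester, 1 C=O (running total 4).
CH(COOCH3): ester, 1 C=O (running total 5).
CH(CHO): aldehyde, 1 C=O (running total 6).
CH(CHO): aldehyde, 1 C=O (running total 7).
CH(COBr): acyl halide, 1 C=O (running total 8).
CH(CHO): aldehyde, 1 C=O (running total 9).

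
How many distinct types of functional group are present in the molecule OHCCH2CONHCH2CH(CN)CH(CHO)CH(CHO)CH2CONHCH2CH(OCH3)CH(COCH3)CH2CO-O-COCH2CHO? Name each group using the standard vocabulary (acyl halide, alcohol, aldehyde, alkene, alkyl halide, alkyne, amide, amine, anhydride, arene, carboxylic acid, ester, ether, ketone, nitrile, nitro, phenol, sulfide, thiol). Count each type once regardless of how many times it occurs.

6

Working along the chain:
  OHC: terminal –CHO: carbonyl C bonded to H and C → aldehyde.
  CH2CONHCH2: –C(=O)–N– linkage → amide (the N is not an amine).
  CH(CN): pendant –C≡N: nitrile.
  CH(CHO): pendant –CHO: carbonyl C bonded to C and H → aldehyde.
  CH(CHO): pendant –CHO: carbonyl C bonded to C and H → aldehyde.
  CH2CONHCH2: –C(=O)–N– linkage → amide (the N is not an amine).
  CH(OCH3): pendant –OCH3: C–O–C with sp³ C, no adjacent C=O → ether.
  CH(COCH3): pendant –COCH3: carbonyl C bonded to two carbons → ketone.
  CH2CO-O-COCH2: two acyl groups sharing one oxygen, –C(=O)–O–C(=O)– → anhydride.
  CHO: terminal –CHO: carbonyl C bonded to H and C → aldehyde.
Distinct types present: aldehyde, amide, anhydride, ether, ketone, nitrile.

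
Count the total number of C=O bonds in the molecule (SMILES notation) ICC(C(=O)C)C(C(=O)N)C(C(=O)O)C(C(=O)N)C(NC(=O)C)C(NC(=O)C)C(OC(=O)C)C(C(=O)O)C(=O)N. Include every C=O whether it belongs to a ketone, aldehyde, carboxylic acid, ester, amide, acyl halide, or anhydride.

9

CH(COCH3): ketone, 1 C=O (running total 1).
CH(CONH2): amide, 1 C=O (running total 2).
CH(COOH): carboxylic acid, 1 C=O (running total 3).
CH(CONH2): amide, 1 C=O (running total 4).
CH(NHCOCH3): amide, 1 C=O (running total 5).
CH(NHCOCH3): amide, 1 C=O (running total 6).
CH(OCOCH3): ester, 1 C=O (running total 7).
CH(COOH): carboxylic acid, 1 C=O (running total 8).
CONH2: amide, 1 C=O (running total 9).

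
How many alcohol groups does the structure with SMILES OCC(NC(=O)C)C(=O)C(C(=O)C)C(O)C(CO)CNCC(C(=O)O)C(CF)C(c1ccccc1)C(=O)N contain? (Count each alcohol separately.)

3

Reading the structure from left to right:
  HOCH2: HO– on an sp³ carbon → alcohol.
  CH(NHCOCH3): pendant –NHC(=O)CH3: N bonded to a carbonyl → amide (not amine).
  CO: –C(=O)– with carbon on both sides → ketone.
  CH(COCH3): pendant –COCH3: carbonyl C bonded to two carbons → ketone.
  CH(OH): –OH on an sp³ carbon → alcohol (secondary).
  CH(CH2OH): pendant –CH2OH on an sp³ backbone C → alcohol.
  CH2NHCH2: C–N–C with sp³ carbons and no adjacent C=O → amine (secondary).
  CH(COOH): pendant –COOH: carbonyl C bonded to C and –OH → carboxylic acid.
  CH(CH2F): pendant –CH2X: halogen on sp³ carbon → alkyl halide.
  CH(C6H5): pendant –C6H5: benzene ring → arene.
  CONH2: –C(=O)NH2: carbonyl C bonded to C and to N → amide (the N is not a separate amine).
Alcohol appears at: HOCH2, CH(OH), CH(CH2OH) → 3.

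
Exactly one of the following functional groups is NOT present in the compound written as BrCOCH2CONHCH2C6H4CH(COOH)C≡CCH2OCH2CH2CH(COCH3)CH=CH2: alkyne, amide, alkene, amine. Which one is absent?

alkyne: present (C≡C — C≡C triple bond → alkyne).
alkene: present (CH=CH2 — C=C double bond → alkene).
amide: present (CH2CONHCH2 — –C(=O)–N– linkage → amide (the N is not an amine)).
amine: absent. In CH2CONHCH2, the nitrogen is bonded directly to a carbonyl carbon, making it part of an amide, not a free amine.

amine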